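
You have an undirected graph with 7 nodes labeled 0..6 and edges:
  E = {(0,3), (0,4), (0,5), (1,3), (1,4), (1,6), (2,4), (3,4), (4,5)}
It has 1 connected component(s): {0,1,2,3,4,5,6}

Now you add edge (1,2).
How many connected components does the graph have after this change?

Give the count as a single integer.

Answer: 1

Derivation:
Initial component count: 1
Add (1,2): endpoints already in same component. Count unchanged: 1.
New component count: 1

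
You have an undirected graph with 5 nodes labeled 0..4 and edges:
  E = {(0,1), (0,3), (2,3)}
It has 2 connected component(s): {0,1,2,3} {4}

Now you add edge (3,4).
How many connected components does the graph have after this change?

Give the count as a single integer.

Answer: 1

Derivation:
Initial component count: 2
Add (3,4): merges two components. Count decreases: 2 -> 1.
New component count: 1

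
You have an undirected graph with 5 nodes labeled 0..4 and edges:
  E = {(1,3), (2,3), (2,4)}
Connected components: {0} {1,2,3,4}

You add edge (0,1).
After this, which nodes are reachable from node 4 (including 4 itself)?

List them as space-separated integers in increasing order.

Before: nodes reachable from 4: {1,2,3,4}
Adding (0,1): merges 4's component with another. Reachability grows.
After: nodes reachable from 4: {0,1,2,3,4}

Answer: 0 1 2 3 4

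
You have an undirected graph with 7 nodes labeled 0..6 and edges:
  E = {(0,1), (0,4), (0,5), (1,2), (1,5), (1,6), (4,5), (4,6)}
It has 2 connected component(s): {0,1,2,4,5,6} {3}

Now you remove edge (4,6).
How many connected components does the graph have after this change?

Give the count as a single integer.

Answer: 2

Derivation:
Initial component count: 2
Remove (4,6): not a bridge. Count unchanged: 2.
  After removal, components: {0,1,2,4,5,6} {3}
New component count: 2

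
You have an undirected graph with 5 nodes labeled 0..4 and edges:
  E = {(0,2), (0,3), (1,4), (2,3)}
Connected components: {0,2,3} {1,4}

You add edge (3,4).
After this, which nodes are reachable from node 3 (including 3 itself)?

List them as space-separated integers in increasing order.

Before: nodes reachable from 3: {0,2,3}
Adding (3,4): merges 3's component with another. Reachability grows.
After: nodes reachable from 3: {0,1,2,3,4}

Answer: 0 1 2 3 4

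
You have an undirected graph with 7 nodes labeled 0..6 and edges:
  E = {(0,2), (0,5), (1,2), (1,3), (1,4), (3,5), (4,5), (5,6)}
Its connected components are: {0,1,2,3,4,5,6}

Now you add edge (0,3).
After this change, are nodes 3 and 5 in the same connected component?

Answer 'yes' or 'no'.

Answer: yes

Derivation:
Initial components: {0,1,2,3,4,5,6}
Adding edge (0,3): both already in same component {0,1,2,3,4,5,6}. No change.
New components: {0,1,2,3,4,5,6}
Are 3 and 5 in the same component? yes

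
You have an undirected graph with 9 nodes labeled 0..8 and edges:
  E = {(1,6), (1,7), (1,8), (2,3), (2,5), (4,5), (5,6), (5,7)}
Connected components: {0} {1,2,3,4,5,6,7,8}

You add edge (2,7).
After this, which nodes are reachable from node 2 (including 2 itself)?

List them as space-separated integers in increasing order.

Answer: 1 2 3 4 5 6 7 8

Derivation:
Before: nodes reachable from 2: {1,2,3,4,5,6,7,8}
Adding (2,7): both endpoints already in same component. Reachability from 2 unchanged.
After: nodes reachable from 2: {1,2,3,4,5,6,7,8}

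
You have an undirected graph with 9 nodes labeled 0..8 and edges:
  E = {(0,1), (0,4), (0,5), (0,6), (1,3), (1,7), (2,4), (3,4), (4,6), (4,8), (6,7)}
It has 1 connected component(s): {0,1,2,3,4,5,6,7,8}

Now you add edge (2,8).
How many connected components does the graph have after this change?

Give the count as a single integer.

Initial component count: 1
Add (2,8): endpoints already in same component. Count unchanged: 1.
New component count: 1

Answer: 1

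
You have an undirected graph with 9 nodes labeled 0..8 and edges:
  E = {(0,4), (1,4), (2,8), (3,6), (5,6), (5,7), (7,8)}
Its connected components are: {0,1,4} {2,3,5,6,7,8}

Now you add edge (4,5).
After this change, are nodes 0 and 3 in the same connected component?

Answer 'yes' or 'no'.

Initial components: {0,1,4} {2,3,5,6,7,8}
Adding edge (4,5): merges {0,1,4} and {2,3,5,6,7,8}.
New components: {0,1,2,3,4,5,6,7,8}
Are 0 and 3 in the same component? yes

Answer: yes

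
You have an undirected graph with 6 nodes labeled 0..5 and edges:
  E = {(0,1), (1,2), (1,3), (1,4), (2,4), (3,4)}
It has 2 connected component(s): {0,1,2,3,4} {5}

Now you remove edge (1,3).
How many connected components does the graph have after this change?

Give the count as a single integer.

Initial component count: 2
Remove (1,3): not a bridge. Count unchanged: 2.
  After removal, components: {0,1,2,3,4} {5}
New component count: 2

Answer: 2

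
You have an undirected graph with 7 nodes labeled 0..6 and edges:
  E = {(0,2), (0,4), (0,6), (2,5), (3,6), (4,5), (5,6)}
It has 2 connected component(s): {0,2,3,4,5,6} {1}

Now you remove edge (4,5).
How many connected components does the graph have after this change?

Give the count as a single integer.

Answer: 2

Derivation:
Initial component count: 2
Remove (4,5): not a bridge. Count unchanged: 2.
  After removal, components: {0,2,3,4,5,6} {1}
New component count: 2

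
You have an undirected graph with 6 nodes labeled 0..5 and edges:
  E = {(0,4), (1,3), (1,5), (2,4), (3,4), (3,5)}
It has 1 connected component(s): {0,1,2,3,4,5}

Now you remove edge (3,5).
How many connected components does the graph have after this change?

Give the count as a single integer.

Initial component count: 1
Remove (3,5): not a bridge. Count unchanged: 1.
  After removal, components: {0,1,2,3,4,5}
New component count: 1

Answer: 1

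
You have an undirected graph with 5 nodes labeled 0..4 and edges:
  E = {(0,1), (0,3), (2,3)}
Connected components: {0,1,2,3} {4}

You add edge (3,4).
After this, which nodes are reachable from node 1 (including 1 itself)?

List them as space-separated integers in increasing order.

Answer: 0 1 2 3 4

Derivation:
Before: nodes reachable from 1: {0,1,2,3}
Adding (3,4): merges 1's component with another. Reachability grows.
After: nodes reachable from 1: {0,1,2,3,4}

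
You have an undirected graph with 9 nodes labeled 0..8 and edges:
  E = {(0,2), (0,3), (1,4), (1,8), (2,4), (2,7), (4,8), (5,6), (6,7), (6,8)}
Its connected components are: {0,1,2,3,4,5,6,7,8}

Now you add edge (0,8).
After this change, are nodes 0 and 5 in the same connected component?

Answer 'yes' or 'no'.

Answer: yes

Derivation:
Initial components: {0,1,2,3,4,5,6,7,8}
Adding edge (0,8): both already in same component {0,1,2,3,4,5,6,7,8}. No change.
New components: {0,1,2,3,4,5,6,7,8}
Are 0 and 5 in the same component? yes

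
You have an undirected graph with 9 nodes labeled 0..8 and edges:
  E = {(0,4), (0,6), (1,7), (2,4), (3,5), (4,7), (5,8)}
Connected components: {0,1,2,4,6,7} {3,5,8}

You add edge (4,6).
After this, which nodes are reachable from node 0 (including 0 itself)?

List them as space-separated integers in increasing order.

Before: nodes reachable from 0: {0,1,2,4,6,7}
Adding (4,6): both endpoints already in same component. Reachability from 0 unchanged.
After: nodes reachable from 0: {0,1,2,4,6,7}

Answer: 0 1 2 4 6 7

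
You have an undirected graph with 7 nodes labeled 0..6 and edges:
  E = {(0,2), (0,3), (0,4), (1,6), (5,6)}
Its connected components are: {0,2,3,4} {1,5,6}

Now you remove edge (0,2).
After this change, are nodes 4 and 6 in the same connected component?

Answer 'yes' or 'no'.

Answer: no

Derivation:
Initial components: {0,2,3,4} {1,5,6}
Removing edge (0,2): it was a bridge — component count 2 -> 3.
New components: {0,3,4} {1,5,6} {2}
Are 4 and 6 in the same component? no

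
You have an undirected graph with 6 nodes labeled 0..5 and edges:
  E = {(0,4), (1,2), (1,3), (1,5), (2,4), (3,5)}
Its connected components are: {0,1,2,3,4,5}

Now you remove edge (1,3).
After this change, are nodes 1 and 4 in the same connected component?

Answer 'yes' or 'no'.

Initial components: {0,1,2,3,4,5}
Removing edge (1,3): not a bridge — component count unchanged at 1.
New components: {0,1,2,3,4,5}
Are 1 and 4 in the same component? yes

Answer: yes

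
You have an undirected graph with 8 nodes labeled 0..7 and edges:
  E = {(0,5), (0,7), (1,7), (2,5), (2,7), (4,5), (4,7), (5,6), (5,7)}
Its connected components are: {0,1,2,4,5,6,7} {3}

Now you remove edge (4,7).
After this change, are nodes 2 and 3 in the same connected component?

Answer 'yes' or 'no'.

Initial components: {0,1,2,4,5,6,7} {3}
Removing edge (4,7): not a bridge — component count unchanged at 2.
New components: {0,1,2,4,5,6,7} {3}
Are 2 and 3 in the same component? no

Answer: no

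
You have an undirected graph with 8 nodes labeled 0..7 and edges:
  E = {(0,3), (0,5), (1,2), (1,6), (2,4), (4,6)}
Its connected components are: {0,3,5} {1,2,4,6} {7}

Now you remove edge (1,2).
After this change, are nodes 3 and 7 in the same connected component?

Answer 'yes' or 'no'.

Answer: no

Derivation:
Initial components: {0,3,5} {1,2,4,6} {7}
Removing edge (1,2): not a bridge — component count unchanged at 3.
New components: {0,3,5} {1,2,4,6} {7}
Are 3 and 7 in the same component? no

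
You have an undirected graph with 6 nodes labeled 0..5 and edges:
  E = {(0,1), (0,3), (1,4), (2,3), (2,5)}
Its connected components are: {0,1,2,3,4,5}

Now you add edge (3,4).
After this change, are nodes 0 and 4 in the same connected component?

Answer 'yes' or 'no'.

Initial components: {0,1,2,3,4,5}
Adding edge (3,4): both already in same component {0,1,2,3,4,5}. No change.
New components: {0,1,2,3,4,5}
Are 0 and 4 in the same component? yes

Answer: yes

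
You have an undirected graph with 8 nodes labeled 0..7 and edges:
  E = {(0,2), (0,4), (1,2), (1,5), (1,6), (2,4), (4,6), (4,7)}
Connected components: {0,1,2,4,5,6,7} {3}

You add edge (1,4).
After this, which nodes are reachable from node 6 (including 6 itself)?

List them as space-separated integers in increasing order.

Answer: 0 1 2 4 5 6 7

Derivation:
Before: nodes reachable from 6: {0,1,2,4,5,6,7}
Adding (1,4): both endpoints already in same component. Reachability from 6 unchanged.
After: nodes reachable from 6: {0,1,2,4,5,6,7}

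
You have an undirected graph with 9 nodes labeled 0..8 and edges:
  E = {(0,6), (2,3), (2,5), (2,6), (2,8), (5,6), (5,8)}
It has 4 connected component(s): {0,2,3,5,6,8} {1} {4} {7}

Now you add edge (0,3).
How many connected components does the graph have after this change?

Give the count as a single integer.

Initial component count: 4
Add (0,3): endpoints already in same component. Count unchanged: 4.
New component count: 4

Answer: 4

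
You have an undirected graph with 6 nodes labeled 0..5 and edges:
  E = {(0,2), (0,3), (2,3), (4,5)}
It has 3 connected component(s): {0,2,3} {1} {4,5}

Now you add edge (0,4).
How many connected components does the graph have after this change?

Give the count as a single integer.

Initial component count: 3
Add (0,4): merges two components. Count decreases: 3 -> 2.
New component count: 2

Answer: 2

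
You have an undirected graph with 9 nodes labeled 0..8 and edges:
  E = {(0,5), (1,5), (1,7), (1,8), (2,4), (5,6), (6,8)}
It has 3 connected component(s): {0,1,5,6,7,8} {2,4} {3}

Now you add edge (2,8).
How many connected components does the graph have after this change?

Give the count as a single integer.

Answer: 2

Derivation:
Initial component count: 3
Add (2,8): merges two components. Count decreases: 3 -> 2.
New component count: 2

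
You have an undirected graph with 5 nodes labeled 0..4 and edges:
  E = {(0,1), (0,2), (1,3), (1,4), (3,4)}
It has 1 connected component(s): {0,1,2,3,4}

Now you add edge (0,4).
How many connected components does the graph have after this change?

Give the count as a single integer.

Initial component count: 1
Add (0,4): endpoints already in same component. Count unchanged: 1.
New component count: 1

Answer: 1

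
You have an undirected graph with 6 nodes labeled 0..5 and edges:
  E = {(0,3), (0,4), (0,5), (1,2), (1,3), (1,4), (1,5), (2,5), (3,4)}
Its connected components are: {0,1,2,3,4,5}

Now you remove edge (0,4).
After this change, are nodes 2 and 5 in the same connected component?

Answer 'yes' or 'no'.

Answer: yes

Derivation:
Initial components: {0,1,2,3,4,5}
Removing edge (0,4): not a bridge — component count unchanged at 1.
New components: {0,1,2,3,4,5}
Are 2 and 5 in the same component? yes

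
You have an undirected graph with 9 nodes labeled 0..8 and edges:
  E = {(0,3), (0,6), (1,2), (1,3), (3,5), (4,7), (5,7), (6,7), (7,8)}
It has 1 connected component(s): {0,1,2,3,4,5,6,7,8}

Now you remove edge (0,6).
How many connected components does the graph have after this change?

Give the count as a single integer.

Answer: 1

Derivation:
Initial component count: 1
Remove (0,6): not a bridge. Count unchanged: 1.
  After removal, components: {0,1,2,3,4,5,6,7,8}
New component count: 1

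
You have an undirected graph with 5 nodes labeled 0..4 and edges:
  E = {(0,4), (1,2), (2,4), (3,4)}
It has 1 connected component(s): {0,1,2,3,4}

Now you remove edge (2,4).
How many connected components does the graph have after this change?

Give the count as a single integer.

Answer: 2

Derivation:
Initial component count: 1
Remove (2,4): it was a bridge. Count increases: 1 -> 2.
  After removal, components: {0,3,4} {1,2}
New component count: 2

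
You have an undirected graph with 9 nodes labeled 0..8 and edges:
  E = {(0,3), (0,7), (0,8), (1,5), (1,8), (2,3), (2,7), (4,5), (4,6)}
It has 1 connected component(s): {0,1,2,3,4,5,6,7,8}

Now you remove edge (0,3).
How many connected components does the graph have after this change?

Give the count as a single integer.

Answer: 1

Derivation:
Initial component count: 1
Remove (0,3): not a bridge. Count unchanged: 1.
  After removal, components: {0,1,2,3,4,5,6,7,8}
New component count: 1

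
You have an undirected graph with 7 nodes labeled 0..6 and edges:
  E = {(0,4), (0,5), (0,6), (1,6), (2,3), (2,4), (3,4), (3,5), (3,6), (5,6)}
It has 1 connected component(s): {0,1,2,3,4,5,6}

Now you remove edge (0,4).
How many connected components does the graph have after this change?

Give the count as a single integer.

Initial component count: 1
Remove (0,4): not a bridge. Count unchanged: 1.
  After removal, components: {0,1,2,3,4,5,6}
New component count: 1

Answer: 1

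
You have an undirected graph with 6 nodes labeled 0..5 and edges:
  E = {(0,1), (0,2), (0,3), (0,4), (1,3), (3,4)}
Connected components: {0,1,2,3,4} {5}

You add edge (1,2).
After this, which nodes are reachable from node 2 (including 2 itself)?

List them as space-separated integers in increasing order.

Answer: 0 1 2 3 4

Derivation:
Before: nodes reachable from 2: {0,1,2,3,4}
Adding (1,2): both endpoints already in same component. Reachability from 2 unchanged.
After: nodes reachable from 2: {0,1,2,3,4}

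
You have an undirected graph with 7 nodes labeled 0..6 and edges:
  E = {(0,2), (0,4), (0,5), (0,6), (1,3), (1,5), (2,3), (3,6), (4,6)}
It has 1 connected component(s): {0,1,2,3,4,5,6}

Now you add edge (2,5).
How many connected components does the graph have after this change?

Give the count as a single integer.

Answer: 1

Derivation:
Initial component count: 1
Add (2,5): endpoints already in same component. Count unchanged: 1.
New component count: 1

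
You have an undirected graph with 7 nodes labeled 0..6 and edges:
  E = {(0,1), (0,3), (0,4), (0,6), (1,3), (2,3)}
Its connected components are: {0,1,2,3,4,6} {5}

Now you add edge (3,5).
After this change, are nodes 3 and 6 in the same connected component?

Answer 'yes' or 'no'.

Answer: yes

Derivation:
Initial components: {0,1,2,3,4,6} {5}
Adding edge (3,5): merges {0,1,2,3,4,6} and {5}.
New components: {0,1,2,3,4,5,6}
Are 3 and 6 in the same component? yes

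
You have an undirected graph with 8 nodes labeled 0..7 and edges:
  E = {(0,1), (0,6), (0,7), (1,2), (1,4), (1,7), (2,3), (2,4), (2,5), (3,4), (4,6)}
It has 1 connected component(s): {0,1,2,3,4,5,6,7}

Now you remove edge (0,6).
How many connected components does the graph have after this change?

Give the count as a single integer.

Answer: 1

Derivation:
Initial component count: 1
Remove (0,6): not a bridge. Count unchanged: 1.
  After removal, components: {0,1,2,3,4,5,6,7}
New component count: 1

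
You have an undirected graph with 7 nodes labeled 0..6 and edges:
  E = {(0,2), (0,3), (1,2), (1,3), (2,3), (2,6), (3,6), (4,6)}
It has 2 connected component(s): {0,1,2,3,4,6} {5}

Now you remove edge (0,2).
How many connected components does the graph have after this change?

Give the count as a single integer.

Answer: 2

Derivation:
Initial component count: 2
Remove (0,2): not a bridge. Count unchanged: 2.
  After removal, components: {0,1,2,3,4,6} {5}
New component count: 2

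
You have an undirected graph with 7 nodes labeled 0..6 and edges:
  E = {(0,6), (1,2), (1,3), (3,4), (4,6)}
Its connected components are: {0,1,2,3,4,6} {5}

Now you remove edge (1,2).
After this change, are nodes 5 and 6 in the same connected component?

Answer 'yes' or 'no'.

Answer: no

Derivation:
Initial components: {0,1,2,3,4,6} {5}
Removing edge (1,2): it was a bridge — component count 2 -> 3.
New components: {0,1,3,4,6} {2} {5}
Are 5 and 6 in the same component? no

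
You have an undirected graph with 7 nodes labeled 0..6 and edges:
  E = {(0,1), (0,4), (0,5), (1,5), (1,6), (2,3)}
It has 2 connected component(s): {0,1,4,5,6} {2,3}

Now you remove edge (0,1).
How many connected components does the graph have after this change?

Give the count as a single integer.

Initial component count: 2
Remove (0,1): not a bridge. Count unchanged: 2.
  After removal, components: {0,1,4,5,6} {2,3}
New component count: 2

Answer: 2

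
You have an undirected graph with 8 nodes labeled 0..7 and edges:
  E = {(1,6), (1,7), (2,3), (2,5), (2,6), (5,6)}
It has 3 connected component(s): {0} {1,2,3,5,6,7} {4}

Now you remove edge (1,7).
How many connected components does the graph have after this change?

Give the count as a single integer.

Answer: 4

Derivation:
Initial component count: 3
Remove (1,7): it was a bridge. Count increases: 3 -> 4.
  After removal, components: {0} {1,2,3,5,6} {4} {7}
New component count: 4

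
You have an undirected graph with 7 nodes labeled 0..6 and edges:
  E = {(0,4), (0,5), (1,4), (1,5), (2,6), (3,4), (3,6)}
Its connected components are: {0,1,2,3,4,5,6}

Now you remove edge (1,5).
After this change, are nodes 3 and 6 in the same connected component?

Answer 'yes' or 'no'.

Initial components: {0,1,2,3,4,5,6}
Removing edge (1,5): not a bridge — component count unchanged at 1.
New components: {0,1,2,3,4,5,6}
Are 3 and 6 in the same component? yes

Answer: yes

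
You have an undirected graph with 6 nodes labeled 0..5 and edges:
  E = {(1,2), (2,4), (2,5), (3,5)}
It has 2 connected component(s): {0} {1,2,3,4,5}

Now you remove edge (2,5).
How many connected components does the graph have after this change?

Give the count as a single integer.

Initial component count: 2
Remove (2,5): it was a bridge. Count increases: 2 -> 3.
  After removal, components: {0} {1,2,4} {3,5}
New component count: 3

Answer: 3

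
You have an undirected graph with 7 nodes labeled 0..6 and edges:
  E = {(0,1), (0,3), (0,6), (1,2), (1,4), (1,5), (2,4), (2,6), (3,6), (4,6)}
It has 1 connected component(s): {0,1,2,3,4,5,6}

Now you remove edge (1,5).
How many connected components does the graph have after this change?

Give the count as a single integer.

Initial component count: 1
Remove (1,5): it was a bridge. Count increases: 1 -> 2.
  After removal, components: {0,1,2,3,4,6} {5}
New component count: 2

Answer: 2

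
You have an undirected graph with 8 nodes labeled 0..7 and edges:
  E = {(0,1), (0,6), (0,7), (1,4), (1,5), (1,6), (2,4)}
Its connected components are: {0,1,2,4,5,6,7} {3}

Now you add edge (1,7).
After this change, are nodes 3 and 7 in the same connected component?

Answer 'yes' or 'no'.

Initial components: {0,1,2,4,5,6,7} {3}
Adding edge (1,7): both already in same component {0,1,2,4,5,6,7}. No change.
New components: {0,1,2,4,5,6,7} {3}
Are 3 and 7 in the same component? no

Answer: no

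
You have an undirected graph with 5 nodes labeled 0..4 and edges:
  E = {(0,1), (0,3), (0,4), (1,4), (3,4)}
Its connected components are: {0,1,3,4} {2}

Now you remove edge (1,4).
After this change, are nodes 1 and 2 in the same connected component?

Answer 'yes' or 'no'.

Initial components: {0,1,3,4} {2}
Removing edge (1,4): not a bridge — component count unchanged at 2.
New components: {0,1,3,4} {2}
Are 1 and 2 in the same component? no

Answer: no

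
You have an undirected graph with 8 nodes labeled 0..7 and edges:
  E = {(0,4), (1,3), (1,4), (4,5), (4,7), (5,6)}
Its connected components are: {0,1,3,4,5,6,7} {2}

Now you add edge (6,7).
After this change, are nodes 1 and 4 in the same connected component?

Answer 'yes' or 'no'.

Initial components: {0,1,3,4,5,6,7} {2}
Adding edge (6,7): both already in same component {0,1,3,4,5,6,7}. No change.
New components: {0,1,3,4,5,6,7} {2}
Are 1 and 4 in the same component? yes

Answer: yes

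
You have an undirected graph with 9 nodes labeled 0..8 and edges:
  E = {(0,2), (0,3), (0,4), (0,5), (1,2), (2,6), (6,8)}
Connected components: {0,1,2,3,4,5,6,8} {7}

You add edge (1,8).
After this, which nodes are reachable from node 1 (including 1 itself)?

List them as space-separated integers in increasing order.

Before: nodes reachable from 1: {0,1,2,3,4,5,6,8}
Adding (1,8): both endpoints already in same component. Reachability from 1 unchanged.
After: nodes reachable from 1: {0,1,2,3,4,5,6,8}

Answer: 0 1 2 3 4 5 6 8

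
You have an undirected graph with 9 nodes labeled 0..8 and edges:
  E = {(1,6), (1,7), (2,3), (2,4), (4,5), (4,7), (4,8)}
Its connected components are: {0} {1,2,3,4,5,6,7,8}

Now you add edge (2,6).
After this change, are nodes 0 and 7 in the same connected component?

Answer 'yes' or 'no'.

Answer: no

Derivation:
Initial components: {0} {1,2,3,4,5,6,7,8}
Adding edge (2,6): both already in same component {1,2,3,4,5,6,7,8}. No change.
New components: {0} {1,2,3,4,5,6,7,8}
Are 0 and 7 in the same component? no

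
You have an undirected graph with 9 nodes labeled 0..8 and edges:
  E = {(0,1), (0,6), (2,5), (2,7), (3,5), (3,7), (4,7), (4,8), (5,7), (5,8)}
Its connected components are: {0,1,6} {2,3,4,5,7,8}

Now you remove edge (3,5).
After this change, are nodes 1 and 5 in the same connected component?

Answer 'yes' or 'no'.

Initial components: {0,1,6} {2,3,4,5,7,8}
Removing edge (3,5): not a bridge — component count unchanged at 2.
New components: {0,1,6} {2,3,4,5,7,8}
Are 1 and 5 in the same component? no

Answer: no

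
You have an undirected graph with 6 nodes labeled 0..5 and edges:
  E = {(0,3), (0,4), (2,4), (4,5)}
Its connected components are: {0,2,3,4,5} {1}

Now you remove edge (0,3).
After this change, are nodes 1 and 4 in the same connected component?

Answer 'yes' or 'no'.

Answer: no

Derivation:
Initial components: {0,2,3,4,5} {1}
Removing edge (0,3): it was a bridge — component count 2 -> 3.
New components: {0,2,4,5} {1} {3}
Are 1 and 4 in the same component? no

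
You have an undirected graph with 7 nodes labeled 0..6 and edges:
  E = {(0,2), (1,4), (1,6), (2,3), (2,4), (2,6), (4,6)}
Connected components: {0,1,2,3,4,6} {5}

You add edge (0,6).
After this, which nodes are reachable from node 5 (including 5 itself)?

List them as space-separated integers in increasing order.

Answer: 5

Derivation:
Before: nodes reachable from 5: {5}
Adding (0,6): both endpoints already in same component. Reachability from 5 unchanged.
After: nodes reachable from 5: {5}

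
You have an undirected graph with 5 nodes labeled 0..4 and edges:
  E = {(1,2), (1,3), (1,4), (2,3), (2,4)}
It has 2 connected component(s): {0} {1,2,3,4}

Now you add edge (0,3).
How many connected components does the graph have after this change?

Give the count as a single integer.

Initial component count: 2
Add (0,3): merges two components. Count decreases: 2 -> 1.
New component count: 1

Answer: 1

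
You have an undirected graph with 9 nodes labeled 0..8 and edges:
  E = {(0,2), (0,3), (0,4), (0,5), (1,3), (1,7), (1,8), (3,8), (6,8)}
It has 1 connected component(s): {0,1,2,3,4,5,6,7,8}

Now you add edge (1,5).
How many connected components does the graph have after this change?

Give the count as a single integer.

Answer: 1

Derivation:
Initial component count: 1
Add (1,5): endpoints already in same component. Count unchanged: 1.
New component count: 1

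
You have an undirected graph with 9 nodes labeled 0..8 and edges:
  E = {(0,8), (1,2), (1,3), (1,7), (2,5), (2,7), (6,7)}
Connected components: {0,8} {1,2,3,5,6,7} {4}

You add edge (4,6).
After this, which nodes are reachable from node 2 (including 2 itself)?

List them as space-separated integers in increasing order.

Answer: 1 2 3 4 5 6 7

Derivation:
Before: nodes reachable from 2: {1,2,3,5,6,7}
Adding (4,6): merges 2's component with another. Reachability grows.
After: nodes reachable from 2: {1,2,3,4,5,6,7}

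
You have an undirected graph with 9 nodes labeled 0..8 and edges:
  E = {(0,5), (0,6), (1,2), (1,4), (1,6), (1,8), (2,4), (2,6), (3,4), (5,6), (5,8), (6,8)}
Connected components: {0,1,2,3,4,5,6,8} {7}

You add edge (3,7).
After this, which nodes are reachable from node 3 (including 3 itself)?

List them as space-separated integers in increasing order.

Answer: 0 1 2 3 4 5 6 7 8

Derivation:
Before: nodes reachable from 3: {0,1,2,3,4,5,6,8}
Adding (3,7): merges 3's component with another. Reachability grows.
After: nodes reachable from 3: {0,1,2,3,4,5,6,7,8}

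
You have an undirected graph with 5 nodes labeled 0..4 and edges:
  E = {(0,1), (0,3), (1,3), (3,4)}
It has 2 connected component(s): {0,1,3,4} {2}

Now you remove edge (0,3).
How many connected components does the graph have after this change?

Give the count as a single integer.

Initial component count: 2
Remove (0,3): not a bridge. Count unchanged: 2.
  After removal, components: {0,1,3,4} {2}
New component count: 2

Answer: 2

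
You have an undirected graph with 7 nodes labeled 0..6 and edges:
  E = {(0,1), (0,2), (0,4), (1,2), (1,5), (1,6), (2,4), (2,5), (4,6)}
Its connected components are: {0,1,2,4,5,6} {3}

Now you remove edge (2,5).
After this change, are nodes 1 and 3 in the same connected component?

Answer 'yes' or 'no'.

Answer: no

Derivation:
Initial components: {0,1,2,4,5,6} {3}
Removing edge (2,5): not a bridge — component count unchanged at 2.
New components: {0,1,2,4,5,6} {3}
Are 1 and 3 in the same component? no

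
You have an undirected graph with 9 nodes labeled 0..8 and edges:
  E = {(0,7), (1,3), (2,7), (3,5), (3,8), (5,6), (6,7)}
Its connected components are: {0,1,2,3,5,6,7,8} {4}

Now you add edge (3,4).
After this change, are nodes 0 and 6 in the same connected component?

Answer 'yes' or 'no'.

Initial components: {0,1,2,3,5,6,7,8} {4}
Adding edge (3,4): merges {0,1,2,3,5,6,7,8} and {4}.
New components: {0,1,2,3,4,5,6,7,8}
Are 0 and 6 in the same component? yes

Answer: yes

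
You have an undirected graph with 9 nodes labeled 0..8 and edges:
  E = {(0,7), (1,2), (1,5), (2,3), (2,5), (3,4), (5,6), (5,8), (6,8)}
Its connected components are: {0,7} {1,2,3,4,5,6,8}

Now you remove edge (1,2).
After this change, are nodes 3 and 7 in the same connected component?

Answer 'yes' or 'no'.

Initial components: {0,7} {1,2,3,4,5,6,8}
Removing edge (1,2): not a bridge — component count unchanged at 2.
New components: {0,7} {1,2,3,4,5,6,8}
Are 3 and 7 in the same component? no

Answer: no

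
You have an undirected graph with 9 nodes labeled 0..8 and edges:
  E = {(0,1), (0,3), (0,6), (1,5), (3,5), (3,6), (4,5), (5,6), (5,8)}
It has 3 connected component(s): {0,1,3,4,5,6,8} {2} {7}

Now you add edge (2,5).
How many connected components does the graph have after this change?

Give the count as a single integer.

Initial component count: 3
Add (2,5): merges two components. Count decreases: 3 -> 2.
New component count: 2

Answer: 2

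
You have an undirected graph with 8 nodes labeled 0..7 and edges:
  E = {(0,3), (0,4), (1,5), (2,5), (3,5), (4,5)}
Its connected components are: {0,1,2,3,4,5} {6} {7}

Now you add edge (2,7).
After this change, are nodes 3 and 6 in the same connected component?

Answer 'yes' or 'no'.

Initial components: {0,1,2,3,4,5} {6} {7}
Adding edge (2,7): merges {0,1,2,3,4,5} and {7}.
New components: {0,1,2,3,4,5,7} {6}
Are 3 and 6 in the same component? no

Answer: no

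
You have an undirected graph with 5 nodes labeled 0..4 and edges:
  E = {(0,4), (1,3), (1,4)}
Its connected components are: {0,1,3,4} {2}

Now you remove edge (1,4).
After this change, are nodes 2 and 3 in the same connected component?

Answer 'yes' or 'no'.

Answer: no

Derivation:
Initial components: {0,1,3,4} {2}
Removing edge (1,4): it was a bridge — component count 2 -> 3.
New components: {0,4} {1,3} {2}
Are 2 and 3 in the same component? no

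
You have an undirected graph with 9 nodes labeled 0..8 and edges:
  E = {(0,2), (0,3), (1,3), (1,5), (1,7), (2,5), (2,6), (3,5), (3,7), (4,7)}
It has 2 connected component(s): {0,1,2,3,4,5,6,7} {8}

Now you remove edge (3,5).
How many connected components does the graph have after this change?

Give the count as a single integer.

Answer: 2

Derivation:
Initial component count: 2
Remove (3,5): not a bridge. Count unchanged: 2.
  After removal, components: {0,1,2,3,4,5,6,7} {8}
New component count: 2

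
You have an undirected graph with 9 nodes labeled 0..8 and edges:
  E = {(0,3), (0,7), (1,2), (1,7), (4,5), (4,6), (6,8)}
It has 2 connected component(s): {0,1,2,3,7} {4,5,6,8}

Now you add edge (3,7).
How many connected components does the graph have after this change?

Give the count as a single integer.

Answer: 2

Derivation:
Initial component count: 2
Add (3,7): endpoints already in same component. Count unchanged: 2.
New component count: 2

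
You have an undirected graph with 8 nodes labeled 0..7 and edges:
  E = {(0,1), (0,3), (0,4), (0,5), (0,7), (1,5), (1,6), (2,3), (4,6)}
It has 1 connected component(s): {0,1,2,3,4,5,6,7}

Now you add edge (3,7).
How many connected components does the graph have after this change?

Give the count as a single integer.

Initial component count: 1
Add (3,7): endpoints already in same component. Count unchanged: 1.
New component count: 1

Answer: 1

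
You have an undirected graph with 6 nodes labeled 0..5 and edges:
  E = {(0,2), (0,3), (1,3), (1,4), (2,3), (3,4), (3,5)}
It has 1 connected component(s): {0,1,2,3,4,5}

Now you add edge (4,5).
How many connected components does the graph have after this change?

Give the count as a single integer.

Answer: 1

Derivation:
Initial component count: 1
Add (4,5): endpoints already in same component. Count unchanged: 1.
New component count: 1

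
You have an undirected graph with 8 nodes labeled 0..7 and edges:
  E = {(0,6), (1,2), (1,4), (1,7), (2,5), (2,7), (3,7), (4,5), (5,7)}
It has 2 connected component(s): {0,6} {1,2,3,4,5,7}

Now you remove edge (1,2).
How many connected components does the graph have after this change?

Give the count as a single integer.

Answer: 2

Derivation:
Initial component count: 2
Remove (1,2): not a bridge. Count unchanged: 2.
  After removal, components: {0,6} {1,2,3,4,5,7}
New component count: 2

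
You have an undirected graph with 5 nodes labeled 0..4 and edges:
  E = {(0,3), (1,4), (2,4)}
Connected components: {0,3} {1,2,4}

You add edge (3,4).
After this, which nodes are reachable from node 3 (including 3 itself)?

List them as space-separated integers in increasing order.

Answer: 0 1 2 3 4

Derivation:
Before: nodes reachable from 3: {0,3}
Adding (3,4): merges 3's component with another. Reachability grows.
After: nodes reachable from 3: {0,1,2,3,4}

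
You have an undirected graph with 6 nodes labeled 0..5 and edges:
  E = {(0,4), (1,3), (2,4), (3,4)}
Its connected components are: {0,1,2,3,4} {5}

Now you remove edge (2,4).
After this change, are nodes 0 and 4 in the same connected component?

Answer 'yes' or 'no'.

Initial components: {0,1,2,3,4} {5}
Removing edge (2,4): it was a bridge — component count 2 -> 3.
New components: {0,1,3,4} {2} {5}
Are 0 and 4 in the same component? yes

Answer: yes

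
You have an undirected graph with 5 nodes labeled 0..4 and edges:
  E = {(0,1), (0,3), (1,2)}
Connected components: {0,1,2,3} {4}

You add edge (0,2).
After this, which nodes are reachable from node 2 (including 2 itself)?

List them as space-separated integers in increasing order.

Answer: 0 1 2 3

Derivation:
Before: nodes reachable from 2: {0,1,2,3}
Adding (0,2): both endpoints already in same component. Reachability from 2 unchanged.
After: nodes reachable from 2: {0,1,2,3}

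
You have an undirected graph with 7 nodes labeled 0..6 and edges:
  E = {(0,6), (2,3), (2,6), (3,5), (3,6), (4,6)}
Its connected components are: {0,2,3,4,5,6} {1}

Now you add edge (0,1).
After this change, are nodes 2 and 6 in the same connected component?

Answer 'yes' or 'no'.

Initial components: {0,2,3,4,5,6} {1}
Adding edge (0,1): merges {0,2,3,4,5,6} and {1}.
New components: {0,1,2,3,4,5,6}
Are 2 and 6 in the same component? yes

Answer: yes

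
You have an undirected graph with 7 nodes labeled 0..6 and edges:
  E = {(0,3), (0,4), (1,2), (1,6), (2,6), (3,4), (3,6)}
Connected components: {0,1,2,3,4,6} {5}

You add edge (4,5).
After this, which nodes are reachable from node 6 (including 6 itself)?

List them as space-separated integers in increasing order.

Answer: 0 1 2 3 4 5 6

Derivation:
Before: nodes reachable from 6: {0,1,2,3,4,6}
Adding (4,5): merges 6's component with another. Reachability grows.
After: nodes reachable from 6: {0,1,2,3,4,5,6}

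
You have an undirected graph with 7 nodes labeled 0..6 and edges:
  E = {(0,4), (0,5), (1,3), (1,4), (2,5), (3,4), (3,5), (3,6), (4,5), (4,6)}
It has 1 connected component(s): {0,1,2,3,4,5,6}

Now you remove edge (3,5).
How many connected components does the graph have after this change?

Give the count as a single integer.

Answer: 1

Derivation:
Initial component count: 1
Remove (3,5): not a bridge. Count unchanged: 1.
  After removal, components: {0,1,2,3,4,5,6}
New component count: 1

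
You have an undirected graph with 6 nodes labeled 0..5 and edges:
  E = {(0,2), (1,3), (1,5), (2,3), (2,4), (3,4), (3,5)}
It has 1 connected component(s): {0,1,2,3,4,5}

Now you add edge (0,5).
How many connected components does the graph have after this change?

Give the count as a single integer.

Answer: 1

Derivation:
Initial component count: 1
Add (0,5): endpoints already in same component. Count unchanged: 1.
New component count: 1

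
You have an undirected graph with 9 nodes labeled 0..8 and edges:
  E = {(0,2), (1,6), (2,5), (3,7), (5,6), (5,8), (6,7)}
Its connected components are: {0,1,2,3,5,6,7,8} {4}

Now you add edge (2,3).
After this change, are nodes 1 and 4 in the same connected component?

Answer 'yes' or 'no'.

Initial components: {0,1,2,3,5,6,7,8} {4}
Adding edge (2,3): both already in same component {0,1,2,3,5,6,7,8}. No change.
New components: {0,1,2,3,5,6,7,8} {4}
Are 1 and 4 in the same component? no

Answer: no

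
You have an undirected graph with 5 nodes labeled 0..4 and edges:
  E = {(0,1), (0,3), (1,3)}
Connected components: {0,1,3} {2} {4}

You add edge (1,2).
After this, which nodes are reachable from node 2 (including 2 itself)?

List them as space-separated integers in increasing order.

Answer: 0 1 2 3

Derivation:
Before: nodes reachable from 2: {2}
Adding (1,2): merges 2's component with another. Reachability grows.
After: nodes reachable from 2: {0,1,2,3}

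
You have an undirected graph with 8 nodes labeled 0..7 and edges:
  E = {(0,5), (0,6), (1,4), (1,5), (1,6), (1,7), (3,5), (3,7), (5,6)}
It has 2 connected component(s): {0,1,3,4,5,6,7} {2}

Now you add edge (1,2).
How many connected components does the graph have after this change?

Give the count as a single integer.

Answer: 1

Derivation:
Initial component count: 2
Add (1,2): merges two components. Count decreases: 2 -> 1.
New component count: 1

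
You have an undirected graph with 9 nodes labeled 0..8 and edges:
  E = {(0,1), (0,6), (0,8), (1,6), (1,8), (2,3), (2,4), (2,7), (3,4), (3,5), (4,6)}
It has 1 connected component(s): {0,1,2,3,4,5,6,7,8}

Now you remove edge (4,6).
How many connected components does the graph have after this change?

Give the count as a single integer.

Answer: 2

Derivation:
Initial component count: 1
Remove (4,6): it was a bridge. Count increases: 1 -> 2.
  After removal, components: {0,1,6,8} {2,3,4,5,7}
New component count: 2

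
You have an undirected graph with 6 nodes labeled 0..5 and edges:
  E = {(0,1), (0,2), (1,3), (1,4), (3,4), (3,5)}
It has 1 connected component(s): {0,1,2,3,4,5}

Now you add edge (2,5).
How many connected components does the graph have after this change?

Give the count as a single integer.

Initial component count: 1
Add (2,5): endpoints already in same component. Count unchanged: 1.
New component count: 1

Answer: 1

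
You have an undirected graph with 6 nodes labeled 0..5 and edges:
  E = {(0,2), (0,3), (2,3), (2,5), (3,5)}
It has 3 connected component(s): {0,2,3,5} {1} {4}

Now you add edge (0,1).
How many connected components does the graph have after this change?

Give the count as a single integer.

Answer: 2

Derivation:
Initial component count: 3
Add (0,1): merges two components. Count decreases: 3 -> 2.
New component count: 2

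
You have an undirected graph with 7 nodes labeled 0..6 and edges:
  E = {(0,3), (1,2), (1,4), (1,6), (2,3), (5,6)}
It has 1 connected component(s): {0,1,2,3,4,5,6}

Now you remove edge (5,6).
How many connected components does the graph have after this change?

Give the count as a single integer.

Answer: 2

Derivation:
Initial component count: 1
Remove (5,6): it was a bridge. Count increases: 1 -> 2.
  After removal, components: {0,1,2,3,4,6} {5}
New component count: 2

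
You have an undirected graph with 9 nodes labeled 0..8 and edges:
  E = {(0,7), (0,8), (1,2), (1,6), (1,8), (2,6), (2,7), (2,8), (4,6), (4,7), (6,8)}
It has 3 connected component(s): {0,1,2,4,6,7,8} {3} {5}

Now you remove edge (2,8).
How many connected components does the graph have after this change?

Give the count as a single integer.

Initial component count: 3
Remove (2,8): not a bridge. Count unchanged: 3.
  After removal, components: {0,1,2,4,6,7,8} {3} {5}
New component count: 3

Answer: 3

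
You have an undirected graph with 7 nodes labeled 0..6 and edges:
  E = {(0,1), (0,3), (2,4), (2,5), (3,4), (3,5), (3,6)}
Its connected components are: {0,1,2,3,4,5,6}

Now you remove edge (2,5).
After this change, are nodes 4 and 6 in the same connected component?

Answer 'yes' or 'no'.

Answer: yes

Derivation:
Initial components: {0,1,2,3,4,5,6}
Removing edge (2,5): not a bridge — component count unchanged at 1.
New components: {0,1,2,3,4,5,6}
Are 4 and 6 in the same component? yes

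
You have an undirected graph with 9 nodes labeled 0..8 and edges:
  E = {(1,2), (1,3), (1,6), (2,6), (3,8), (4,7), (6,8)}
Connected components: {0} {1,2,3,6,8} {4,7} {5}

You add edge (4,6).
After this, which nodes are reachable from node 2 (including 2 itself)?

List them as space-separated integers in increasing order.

Before: nodes reachable from 2: {1,2,3,6,8}
Adding (4,6): merges 2's component with another. Reachability grows.
After: nodes reachable from 2: {1,2,3,4,6,7,8}

Answer: 1 2 3 4 6 7 8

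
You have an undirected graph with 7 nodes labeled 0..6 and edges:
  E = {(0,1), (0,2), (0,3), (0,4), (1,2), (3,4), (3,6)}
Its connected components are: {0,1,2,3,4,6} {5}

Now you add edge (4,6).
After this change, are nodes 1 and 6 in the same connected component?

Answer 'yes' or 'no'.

Initial components: {0,1,2,3,4,6} {5}
Adding edge (4,6): both already in same component {0,1,2,3,4,6}. No change.
New components: {0,1,2,3,4,6} {5}
Are 1 and 6 in the same component? yes

Answer: yes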